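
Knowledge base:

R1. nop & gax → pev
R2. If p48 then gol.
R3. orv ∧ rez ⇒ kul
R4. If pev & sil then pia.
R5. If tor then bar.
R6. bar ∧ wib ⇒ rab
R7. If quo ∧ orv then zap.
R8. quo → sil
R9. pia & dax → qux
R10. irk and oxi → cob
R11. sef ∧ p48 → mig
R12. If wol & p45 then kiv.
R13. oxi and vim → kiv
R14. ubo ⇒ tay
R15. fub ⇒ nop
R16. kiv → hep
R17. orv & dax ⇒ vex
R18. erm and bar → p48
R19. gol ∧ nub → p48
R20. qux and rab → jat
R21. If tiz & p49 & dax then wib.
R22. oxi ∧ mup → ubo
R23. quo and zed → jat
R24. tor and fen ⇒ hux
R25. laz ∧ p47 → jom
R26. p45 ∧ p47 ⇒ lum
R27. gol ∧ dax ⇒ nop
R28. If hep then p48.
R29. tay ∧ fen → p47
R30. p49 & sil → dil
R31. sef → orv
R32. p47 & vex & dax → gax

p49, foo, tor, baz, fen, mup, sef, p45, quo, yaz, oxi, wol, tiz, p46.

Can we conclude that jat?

No

Forward chaining from the given facts derives: bar, sil, kiv, hep, ubo, hux, p48, dil, orv, gol, zap, mig, tay, p47, lum.
Rules concluding jat: R20 needs qux; R23 needs zed — none of these are established.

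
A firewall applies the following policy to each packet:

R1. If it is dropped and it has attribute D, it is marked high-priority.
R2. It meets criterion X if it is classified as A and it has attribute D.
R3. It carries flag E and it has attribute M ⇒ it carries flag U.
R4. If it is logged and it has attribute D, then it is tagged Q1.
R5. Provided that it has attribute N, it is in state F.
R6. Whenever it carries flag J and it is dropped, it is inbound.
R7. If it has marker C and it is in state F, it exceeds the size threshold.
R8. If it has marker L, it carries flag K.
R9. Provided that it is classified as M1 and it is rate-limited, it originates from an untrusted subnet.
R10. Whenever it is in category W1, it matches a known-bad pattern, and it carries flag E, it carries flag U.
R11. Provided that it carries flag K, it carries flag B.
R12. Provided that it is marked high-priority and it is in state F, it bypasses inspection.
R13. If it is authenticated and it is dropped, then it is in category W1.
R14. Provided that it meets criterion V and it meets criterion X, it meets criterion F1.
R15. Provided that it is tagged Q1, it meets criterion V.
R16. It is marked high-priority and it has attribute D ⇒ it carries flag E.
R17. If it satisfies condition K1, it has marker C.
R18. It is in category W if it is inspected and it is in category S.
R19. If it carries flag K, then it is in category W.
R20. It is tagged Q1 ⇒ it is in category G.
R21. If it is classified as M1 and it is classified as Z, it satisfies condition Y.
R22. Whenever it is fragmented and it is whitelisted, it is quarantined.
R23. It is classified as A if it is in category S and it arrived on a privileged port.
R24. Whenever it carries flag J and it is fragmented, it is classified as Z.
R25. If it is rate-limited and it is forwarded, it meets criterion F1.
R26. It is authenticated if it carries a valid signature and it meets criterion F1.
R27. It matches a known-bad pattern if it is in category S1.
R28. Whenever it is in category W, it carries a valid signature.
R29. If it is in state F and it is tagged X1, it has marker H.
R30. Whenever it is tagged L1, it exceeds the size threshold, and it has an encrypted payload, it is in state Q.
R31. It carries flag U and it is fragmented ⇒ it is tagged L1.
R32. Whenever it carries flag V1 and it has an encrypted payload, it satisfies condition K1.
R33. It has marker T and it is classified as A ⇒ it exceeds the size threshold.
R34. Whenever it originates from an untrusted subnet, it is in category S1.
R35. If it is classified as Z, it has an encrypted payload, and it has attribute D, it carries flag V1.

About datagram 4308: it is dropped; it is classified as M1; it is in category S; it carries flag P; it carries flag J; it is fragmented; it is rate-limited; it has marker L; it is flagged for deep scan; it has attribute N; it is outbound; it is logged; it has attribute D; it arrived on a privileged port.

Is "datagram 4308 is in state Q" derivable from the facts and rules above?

Forward chaining from the given facts derives: is marked high-priority, is tagged Q1, is in state F, is inbound, carries flag K, originates from an untrusted subnet, carries flag B, bypasses inspection, meets criterion V, carries flag E, is in category W, is in category G, is classified as A, is classified as Z, carries a valid signature, is in category S1, meets criterion X, meets criterion F1, satisfies condition Y, is authenticated, matches a known-bad pattern, is in category W1, carries flag U, is tagged L1.
The only rule concluding "it is in state Q" is R30, which needs "it exceeds the size threshold"; that is never established.

No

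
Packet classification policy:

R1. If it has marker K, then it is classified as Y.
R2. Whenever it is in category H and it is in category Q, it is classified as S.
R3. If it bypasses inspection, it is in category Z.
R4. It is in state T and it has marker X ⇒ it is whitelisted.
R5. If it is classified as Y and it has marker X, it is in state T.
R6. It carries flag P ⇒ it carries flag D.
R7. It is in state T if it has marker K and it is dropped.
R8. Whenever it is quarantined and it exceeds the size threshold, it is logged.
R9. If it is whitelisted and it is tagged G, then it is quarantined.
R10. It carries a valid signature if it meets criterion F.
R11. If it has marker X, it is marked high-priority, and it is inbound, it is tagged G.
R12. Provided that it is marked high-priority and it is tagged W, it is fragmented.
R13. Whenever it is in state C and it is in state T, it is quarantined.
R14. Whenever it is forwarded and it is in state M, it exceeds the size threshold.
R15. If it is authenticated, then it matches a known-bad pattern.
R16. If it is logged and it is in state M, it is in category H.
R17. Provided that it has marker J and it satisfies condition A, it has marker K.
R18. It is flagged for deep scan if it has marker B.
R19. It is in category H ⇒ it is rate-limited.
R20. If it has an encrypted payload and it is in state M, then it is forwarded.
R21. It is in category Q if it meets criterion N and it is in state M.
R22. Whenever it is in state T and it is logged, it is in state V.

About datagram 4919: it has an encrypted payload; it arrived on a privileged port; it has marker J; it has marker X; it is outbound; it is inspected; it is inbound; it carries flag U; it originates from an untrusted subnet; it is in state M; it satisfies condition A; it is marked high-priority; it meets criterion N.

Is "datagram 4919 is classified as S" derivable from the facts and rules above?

By R11 (it has marker X, it is marked high-priority, it is inbound): it is tagged G.
By R17 (it has marker J, it satisfies condition A): it has marker K.
By R20 (it has an encrypted payload, it is in state M): it is forwarded.
By R21 (it meets criterion N, it is in state M): it is in category Q.
By R1 (it has marker K): it is classified as Y.
By R5 (it is classified as Y, it has marker X): it is in state T.
By R14 (it is forwarded, it is in state M): it exceeds the size threshold.
By R4 (it is in state T, it has marker X): it is whitelisted.
By R9 (it is whitelisted, it is tagged G): it is quarantined.
By R8 (it is quarantined, it exceeds the size threshold): it is logged.
By R16 (it is logged, it is in state M): it is in category H.
By R2 (it is in category H, it is in category Q): it is classified as S.

Yes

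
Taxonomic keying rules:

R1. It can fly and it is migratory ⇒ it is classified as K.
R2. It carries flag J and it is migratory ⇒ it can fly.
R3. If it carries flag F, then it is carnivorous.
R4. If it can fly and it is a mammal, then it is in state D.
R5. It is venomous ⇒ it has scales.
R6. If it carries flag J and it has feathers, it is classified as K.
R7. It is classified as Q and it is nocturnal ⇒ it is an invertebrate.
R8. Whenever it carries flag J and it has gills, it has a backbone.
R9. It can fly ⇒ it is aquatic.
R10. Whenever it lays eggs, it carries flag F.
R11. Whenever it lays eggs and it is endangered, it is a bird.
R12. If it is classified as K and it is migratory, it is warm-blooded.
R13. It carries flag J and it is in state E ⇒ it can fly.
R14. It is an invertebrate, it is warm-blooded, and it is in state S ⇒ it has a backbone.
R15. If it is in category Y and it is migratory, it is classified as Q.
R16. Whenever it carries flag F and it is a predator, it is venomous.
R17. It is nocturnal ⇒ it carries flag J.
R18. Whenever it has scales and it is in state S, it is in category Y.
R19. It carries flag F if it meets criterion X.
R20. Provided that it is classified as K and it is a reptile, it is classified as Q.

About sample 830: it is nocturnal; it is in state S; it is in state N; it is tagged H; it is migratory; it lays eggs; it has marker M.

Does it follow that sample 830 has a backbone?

Forward chaining from the given facts derives: carries flag F, carries flag J, can fly, is carnivorous, is aquatic, is classified as K, is warm-blooded.
Rules concluding "it has a backbone": R8 needs "it has gills"; R14 needs "it is an invertebrate" — none of these are established.

No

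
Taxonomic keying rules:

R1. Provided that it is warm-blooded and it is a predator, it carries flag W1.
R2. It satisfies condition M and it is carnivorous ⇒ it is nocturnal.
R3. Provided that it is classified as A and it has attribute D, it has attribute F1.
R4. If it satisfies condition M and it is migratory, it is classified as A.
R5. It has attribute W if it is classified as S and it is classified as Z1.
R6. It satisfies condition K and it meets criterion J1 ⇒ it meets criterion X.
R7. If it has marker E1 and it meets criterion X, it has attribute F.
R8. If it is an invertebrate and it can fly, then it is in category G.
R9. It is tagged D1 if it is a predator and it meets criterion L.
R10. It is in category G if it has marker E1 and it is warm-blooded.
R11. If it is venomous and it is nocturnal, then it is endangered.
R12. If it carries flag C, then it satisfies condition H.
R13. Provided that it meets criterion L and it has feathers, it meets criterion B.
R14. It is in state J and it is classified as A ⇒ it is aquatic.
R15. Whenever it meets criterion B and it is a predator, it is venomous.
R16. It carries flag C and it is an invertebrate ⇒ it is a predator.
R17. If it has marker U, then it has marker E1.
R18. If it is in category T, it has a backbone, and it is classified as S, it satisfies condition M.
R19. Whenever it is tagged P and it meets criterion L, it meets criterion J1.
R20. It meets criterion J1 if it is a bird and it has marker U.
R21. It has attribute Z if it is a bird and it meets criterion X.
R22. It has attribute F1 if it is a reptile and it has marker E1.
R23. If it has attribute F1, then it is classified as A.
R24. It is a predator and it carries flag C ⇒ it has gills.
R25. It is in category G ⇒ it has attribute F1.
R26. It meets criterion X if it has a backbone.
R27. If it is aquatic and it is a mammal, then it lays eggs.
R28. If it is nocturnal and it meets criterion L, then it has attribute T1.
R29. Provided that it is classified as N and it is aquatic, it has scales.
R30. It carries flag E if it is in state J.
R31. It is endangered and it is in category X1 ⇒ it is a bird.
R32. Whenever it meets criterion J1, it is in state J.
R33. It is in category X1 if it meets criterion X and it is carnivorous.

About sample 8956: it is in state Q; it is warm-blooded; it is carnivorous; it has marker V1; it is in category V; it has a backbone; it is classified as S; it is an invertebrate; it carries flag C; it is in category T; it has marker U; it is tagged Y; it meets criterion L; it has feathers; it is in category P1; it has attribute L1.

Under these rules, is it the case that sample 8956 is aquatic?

Yes

By R13 (it meets criterion L, it has feathers): it meets criterion B.
By R16 (it carries flag C, it is an invertebrate): it is a predator.
By R17 (it has marker U): it has marker E1.
By R18 (it is in category T, it has a backbone, it is classified as S): it satisfies condition M.
By R26 (it has a backbone): it meets criterion X.
By R33 (it meets criterion X, it is carnivorous): it is in category X1.
By R2 (it satisfies condition M, it is carnivorous): it is nocturnal.
By R10 (it has marker E1, it is warm-blooded): it is in category G.
By R15 (it meets criterion B, it is a predator): it is venomous.
By R25 (it is in category G): it has attribute F1.
By R11 (it is venomous, it is nocturnal): it is endangered.
By R23 (it has attribute F1): it is classified as A.
By R31 (it is endangered, it is in category X1): it is a bird.
By R20 (it is a bird, it has marker U): it meets criterion J1.
By R32 (it meets criterion J1): it is in state J.
By R14 (it is in state J, it is classified as A): it is aquatic.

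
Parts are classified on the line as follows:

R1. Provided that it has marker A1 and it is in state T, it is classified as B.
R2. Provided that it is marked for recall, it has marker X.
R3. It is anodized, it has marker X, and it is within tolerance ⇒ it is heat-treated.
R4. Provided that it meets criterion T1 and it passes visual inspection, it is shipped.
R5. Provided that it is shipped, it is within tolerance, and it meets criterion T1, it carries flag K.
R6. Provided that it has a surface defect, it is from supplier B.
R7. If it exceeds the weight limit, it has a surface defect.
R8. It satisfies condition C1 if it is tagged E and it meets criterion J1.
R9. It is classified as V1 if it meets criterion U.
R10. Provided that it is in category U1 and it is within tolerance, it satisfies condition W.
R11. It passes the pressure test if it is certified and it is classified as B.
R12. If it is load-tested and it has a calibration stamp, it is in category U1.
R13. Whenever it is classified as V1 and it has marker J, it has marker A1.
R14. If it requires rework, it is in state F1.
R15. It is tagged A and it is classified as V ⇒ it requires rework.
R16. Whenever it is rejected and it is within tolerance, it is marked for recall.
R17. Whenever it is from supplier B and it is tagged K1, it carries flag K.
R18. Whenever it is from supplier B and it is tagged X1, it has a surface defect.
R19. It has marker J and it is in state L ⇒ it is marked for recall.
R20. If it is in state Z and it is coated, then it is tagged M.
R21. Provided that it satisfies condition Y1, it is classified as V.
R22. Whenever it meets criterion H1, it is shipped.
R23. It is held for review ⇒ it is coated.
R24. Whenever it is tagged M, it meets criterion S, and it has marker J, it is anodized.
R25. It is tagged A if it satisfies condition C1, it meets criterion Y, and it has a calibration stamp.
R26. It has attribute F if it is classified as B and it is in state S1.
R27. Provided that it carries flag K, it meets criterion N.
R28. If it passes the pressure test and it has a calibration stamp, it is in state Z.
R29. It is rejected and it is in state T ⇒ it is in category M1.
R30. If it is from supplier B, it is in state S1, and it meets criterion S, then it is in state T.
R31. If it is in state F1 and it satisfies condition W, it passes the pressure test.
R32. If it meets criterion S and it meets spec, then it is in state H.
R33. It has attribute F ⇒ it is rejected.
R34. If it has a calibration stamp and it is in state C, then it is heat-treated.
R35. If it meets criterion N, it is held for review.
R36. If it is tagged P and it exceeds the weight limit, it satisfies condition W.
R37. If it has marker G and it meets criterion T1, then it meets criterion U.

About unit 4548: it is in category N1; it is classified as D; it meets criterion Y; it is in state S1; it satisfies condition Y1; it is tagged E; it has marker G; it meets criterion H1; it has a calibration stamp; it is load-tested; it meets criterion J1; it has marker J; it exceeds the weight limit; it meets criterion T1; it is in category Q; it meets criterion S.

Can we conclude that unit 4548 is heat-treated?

Forward chaining from the given facts derives: has a surface defect, satisfies condition C1, is in category U1, is classified as V, is shipped, is tagged A, meets criterion U, is from supplier B, is classified as V1, has marker A1, requires rework, is in state T, is classified as B, is in state F1, has attribute F, is rejected, is in category M1.
Rules concluding "it is heat-treated": R3 needs "it is anodized"; R34 needs "it is in state C" — none of these are established.

No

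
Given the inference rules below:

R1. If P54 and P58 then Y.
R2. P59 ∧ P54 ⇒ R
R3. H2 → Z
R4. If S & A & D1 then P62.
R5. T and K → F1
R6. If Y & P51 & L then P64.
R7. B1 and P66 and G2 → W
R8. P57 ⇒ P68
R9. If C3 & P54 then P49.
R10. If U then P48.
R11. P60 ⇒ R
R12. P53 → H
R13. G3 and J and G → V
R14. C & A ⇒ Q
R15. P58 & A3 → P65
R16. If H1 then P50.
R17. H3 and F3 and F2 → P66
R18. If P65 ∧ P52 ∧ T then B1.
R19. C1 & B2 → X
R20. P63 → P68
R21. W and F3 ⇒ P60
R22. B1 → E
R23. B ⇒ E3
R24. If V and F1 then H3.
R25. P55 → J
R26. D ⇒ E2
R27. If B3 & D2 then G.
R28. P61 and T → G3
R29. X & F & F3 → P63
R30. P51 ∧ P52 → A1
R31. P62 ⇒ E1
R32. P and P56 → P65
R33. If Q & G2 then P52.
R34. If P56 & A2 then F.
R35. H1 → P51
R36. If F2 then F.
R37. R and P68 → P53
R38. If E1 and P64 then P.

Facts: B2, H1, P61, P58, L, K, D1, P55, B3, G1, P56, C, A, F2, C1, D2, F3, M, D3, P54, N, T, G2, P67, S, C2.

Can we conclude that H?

Y  (by R1: P54, P58)
P62  (by R4: S, A, D1)
F1  (by R5: T, K)
Q  (by R14: C, A)
X  (by R19: C1, B2)
J  (by R25: P55)
G  (by R27: B3, D2)
G3  (by R28: P61, T)
E1  (by R31: P62)
P52  (by R33: Q, G2)
P51  (by R35: H1)
F  (by R36: F2)
P64  (by R6: Y, P51, L)
V  (by R13: G3, J, G)
H3  (by R24: V, F1)
P63  (by R29: X, F, F3)
P  (by R38: E1, P64)
P66  (by R17: H3, F3, F2)
P68  (by R20: P63)
P65  (by R32: P, P56)
B1  (by R18: P65, P52, T)
W  (by R7: B1, P66, G2)
P60  (by R21: W, F3)
R  (by R11: P60)
P53  (by R37: R, P68)
H  (by R12: P53)

Yes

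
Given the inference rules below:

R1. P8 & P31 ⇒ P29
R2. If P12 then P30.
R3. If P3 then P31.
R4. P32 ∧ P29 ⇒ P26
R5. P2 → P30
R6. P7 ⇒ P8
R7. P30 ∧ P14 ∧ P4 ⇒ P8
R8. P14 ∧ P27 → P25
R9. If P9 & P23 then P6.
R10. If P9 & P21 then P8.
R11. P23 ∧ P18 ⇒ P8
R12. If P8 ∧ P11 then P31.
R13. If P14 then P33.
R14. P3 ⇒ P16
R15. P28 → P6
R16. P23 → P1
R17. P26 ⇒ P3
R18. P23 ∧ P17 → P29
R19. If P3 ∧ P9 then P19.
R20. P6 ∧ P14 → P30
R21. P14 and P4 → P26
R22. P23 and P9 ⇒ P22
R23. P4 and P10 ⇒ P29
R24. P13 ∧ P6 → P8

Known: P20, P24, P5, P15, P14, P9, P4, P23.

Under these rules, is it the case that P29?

Yes

P6  (by R9: P9, P23)
P30  (by R20: P6, P14)
P26  (by R21: P14, P4)
P8  (by R7: P30, P14, P4)
P3  (by R17: P26)
P31  (by R3: P3)
P29  (by R1: P8, P31)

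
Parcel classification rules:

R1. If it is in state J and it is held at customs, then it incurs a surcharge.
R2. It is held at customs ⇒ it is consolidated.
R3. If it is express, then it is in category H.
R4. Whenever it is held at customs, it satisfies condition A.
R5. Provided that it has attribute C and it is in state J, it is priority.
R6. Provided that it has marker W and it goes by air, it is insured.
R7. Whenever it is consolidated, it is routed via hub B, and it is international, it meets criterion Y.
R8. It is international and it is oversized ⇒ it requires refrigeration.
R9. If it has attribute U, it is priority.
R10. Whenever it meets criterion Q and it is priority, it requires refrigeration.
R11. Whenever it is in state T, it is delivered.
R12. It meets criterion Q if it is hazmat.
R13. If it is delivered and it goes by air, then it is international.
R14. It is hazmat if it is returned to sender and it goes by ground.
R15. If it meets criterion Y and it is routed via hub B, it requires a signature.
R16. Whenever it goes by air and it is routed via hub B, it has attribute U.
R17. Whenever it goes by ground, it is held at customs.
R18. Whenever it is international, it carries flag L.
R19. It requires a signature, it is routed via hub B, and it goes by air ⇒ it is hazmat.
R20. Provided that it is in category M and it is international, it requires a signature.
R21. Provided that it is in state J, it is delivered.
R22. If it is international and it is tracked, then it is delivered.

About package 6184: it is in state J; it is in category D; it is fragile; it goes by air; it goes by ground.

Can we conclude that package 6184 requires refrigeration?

No

Forward chaining from the given facts derives: is held at customs, is delivered, incurs a surcharge, is consolidated, satisfies condition A, is international, carries flag L.
Rules concluding "it requires refrigeration": R8 needs "it is oversized"; R10 needs "it meets criterion Q" — none of these are established.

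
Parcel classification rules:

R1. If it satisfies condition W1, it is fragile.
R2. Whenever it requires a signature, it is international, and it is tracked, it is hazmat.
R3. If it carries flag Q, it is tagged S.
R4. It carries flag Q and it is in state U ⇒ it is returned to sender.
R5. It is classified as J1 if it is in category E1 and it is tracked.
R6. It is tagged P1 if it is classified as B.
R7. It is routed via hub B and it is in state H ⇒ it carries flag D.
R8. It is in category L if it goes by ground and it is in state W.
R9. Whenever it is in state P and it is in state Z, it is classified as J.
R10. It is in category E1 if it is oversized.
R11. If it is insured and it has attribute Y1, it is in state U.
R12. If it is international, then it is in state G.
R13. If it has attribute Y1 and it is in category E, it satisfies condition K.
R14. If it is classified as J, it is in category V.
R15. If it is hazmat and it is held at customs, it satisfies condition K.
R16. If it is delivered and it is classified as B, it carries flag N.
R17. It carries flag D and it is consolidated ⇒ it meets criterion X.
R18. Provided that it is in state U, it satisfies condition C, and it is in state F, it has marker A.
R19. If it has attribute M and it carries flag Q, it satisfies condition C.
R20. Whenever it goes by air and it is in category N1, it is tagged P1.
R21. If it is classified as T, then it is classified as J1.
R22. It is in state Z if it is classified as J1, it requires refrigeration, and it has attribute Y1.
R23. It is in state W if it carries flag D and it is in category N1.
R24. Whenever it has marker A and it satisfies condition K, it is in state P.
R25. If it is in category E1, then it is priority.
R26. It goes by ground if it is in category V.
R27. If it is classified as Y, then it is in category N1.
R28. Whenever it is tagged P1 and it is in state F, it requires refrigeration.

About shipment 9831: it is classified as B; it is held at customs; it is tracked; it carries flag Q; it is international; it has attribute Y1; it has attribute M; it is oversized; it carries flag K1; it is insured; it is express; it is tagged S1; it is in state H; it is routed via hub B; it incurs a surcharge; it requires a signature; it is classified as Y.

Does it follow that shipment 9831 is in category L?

Forward chaining from the given facts derives: is hazmat, is tagged S, is tagged P1, carries flag D, is in category E1, is in state U, is in state G, satisfies condition K, satisfies condition C, is priority, is in category N1, is returned to sender, is classified as J1, is in state W.
The only rule concluding "it is in category L" is R8, which needs "it goes by ground"; that is never established.

No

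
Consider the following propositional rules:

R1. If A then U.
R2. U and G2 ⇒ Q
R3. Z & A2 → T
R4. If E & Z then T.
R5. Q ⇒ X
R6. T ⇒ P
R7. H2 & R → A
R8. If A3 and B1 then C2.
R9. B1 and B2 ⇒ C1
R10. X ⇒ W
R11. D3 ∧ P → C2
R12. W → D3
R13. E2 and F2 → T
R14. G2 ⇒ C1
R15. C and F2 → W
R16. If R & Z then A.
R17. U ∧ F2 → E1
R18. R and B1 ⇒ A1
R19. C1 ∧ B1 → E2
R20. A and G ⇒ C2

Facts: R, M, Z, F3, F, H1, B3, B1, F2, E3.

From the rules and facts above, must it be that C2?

No

Forward chaining from the given facts derives: A, A1, U, E1.
Rules concluding C2: R8 needs A3; R11 needs D3; R20 needs G — none of these are established.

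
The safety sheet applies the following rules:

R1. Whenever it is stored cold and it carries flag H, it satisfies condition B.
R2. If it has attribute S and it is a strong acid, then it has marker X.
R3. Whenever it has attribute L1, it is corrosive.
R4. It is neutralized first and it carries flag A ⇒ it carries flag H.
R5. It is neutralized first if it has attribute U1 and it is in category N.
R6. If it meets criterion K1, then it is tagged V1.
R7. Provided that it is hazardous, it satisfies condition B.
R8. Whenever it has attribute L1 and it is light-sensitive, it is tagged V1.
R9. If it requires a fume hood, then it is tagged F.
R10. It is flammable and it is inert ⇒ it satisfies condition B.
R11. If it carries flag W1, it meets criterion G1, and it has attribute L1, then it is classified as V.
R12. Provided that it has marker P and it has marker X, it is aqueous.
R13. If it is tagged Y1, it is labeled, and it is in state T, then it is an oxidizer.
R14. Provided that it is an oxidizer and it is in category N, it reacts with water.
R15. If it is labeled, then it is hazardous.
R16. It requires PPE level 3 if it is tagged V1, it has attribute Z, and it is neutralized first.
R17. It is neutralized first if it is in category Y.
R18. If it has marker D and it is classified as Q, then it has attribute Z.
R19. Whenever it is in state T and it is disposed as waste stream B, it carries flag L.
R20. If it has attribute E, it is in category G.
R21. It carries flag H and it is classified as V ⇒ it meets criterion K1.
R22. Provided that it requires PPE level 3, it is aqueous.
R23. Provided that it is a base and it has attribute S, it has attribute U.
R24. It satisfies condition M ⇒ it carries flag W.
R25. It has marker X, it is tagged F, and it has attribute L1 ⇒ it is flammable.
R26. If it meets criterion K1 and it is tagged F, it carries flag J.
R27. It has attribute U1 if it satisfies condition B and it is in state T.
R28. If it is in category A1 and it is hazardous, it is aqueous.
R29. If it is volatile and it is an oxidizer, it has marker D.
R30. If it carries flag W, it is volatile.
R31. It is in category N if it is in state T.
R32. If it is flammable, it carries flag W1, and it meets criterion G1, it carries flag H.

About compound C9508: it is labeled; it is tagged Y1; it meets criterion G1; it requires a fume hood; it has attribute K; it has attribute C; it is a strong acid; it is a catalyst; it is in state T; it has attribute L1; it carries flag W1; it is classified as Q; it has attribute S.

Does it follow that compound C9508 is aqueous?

No

Forward chaining from the given facts derives: has marker X, is corrosive, is tagged F, is classified as V, is an oxidizer, is hazardous, is flammable, is in category N, carries flag H, satisfies condition B, reacts with water, meets criterion K1, carries flag J, has attribute U1, is neutralized first, is tagged V1.
Rules concluding "it is aqueous": R12 needs "it has marker P"; R22 needs "it requires PPE level 3"; R28 needs "it is in category A1" — none of these are established.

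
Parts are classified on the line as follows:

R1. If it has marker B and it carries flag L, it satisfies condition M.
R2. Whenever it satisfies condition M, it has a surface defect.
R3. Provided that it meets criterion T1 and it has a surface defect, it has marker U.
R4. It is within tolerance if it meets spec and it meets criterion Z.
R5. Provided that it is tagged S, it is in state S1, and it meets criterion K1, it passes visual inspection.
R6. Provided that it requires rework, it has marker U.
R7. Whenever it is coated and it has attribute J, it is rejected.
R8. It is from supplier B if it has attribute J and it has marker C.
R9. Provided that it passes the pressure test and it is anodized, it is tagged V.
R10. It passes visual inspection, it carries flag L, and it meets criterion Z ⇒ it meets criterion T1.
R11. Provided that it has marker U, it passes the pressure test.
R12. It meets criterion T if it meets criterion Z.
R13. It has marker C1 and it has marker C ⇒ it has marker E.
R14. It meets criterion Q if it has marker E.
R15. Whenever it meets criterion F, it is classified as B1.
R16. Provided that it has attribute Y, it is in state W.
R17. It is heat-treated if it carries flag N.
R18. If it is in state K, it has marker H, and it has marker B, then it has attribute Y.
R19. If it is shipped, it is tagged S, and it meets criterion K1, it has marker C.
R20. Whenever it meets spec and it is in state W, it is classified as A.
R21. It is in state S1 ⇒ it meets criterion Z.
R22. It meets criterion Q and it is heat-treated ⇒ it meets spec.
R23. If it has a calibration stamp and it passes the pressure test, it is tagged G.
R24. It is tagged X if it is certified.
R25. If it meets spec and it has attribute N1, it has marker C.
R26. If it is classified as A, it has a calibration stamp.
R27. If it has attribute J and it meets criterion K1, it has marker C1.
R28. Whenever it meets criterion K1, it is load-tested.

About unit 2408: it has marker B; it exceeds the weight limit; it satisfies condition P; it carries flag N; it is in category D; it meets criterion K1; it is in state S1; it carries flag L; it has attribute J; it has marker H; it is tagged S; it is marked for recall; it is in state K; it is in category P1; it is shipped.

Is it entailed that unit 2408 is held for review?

Forward chaining from the given facts derives: satisfies condition M, has a surface defect, passes visual inspection, is heat-treated, has attribute Y, has marker C, meets criterion Z, has marker C1, is load-tested, is from supplier B, meets criterion T1, meets criterion T, has marker E, meets criterion Q, is in state W, meets spec, has marker U, is within tolerance, passes the pressure test, is classified as A, has a calibration stamp, is tagged G.
No rule has "it is held for review" as its conclusion, and it is not among the given facts.

No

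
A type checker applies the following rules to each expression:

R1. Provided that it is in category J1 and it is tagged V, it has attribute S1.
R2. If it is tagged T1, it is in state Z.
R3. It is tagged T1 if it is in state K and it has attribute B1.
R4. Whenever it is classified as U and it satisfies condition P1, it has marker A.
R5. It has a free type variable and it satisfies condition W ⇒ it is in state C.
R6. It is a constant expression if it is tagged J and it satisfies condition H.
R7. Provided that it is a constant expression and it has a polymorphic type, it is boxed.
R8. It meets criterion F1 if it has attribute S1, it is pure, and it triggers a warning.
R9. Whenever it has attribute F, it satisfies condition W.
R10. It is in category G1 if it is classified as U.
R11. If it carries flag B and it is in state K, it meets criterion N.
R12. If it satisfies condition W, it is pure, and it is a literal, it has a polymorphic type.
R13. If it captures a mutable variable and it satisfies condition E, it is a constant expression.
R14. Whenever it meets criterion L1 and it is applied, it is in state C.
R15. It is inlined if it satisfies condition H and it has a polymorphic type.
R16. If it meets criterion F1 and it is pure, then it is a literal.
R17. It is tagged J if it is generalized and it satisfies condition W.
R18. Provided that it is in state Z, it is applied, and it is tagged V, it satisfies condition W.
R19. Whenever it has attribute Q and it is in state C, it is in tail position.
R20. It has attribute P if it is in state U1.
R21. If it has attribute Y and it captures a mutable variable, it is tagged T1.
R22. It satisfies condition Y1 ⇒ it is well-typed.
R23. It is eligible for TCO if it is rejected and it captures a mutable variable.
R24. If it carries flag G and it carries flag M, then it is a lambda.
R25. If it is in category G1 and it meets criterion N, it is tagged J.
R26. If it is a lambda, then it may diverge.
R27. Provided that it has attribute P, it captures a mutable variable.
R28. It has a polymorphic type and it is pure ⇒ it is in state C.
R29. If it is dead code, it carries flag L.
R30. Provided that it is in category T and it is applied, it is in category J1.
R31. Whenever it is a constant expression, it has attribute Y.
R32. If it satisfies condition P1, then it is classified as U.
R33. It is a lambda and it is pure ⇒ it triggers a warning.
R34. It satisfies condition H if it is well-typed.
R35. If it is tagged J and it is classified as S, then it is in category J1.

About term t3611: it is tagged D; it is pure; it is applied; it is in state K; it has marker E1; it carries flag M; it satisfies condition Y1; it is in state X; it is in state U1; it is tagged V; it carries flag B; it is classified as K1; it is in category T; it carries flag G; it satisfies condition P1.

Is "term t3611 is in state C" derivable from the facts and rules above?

By R11 (it carries flag B, it is in state K): it meets criterion N.
By R20 (it is in state U1): it has attribute P.
By R22 (it satisfies condition Y1): it is well-typed.
By R24 (it carries flag G, it carries flag M): it is a lambda.
By R27 (it has attribute P): it captures a mutable variable.
By R30 (it is in category T, it is applied): it is in category J1.
By R32 (it satisfies condition P1): it is classified as U.
By R33 (it is a lambda, it is pure): it triggers a warning.
By R34 (it is well-typed): it satisfies condition H.
By R1 (it is in category J1, it is tagged V): it has attribute S1.
By R8 (it has attribute S1, it is pure, it triggers a warning): it meets criterion F1.
By R10 (it is classified as U): it is in category G1.
By R16 (it meets criterion F1, it is pure): it is a literal.
By R25 (it is in category G1, it meets criterion N): it is tagged J.
By R6 (it is tagged J, it satisfies condition H): it is a constant expression.
By R31 (it is a constant expression): it has attribute Y.
By R21 (it has attribute Y, it captures a mutable variable): it is tagged T1.
By R2 (it is tagged T1): it is in state Z.
By R18 (it is in state Z, it is applied, it is tagged V): it satisfies condition W.
By R12 (it satisfies condition W, it is pure, it is a literal): it has a polymorphic type.
By R28 (it has a polymorphic type, it is pure): it is in state C.

Yes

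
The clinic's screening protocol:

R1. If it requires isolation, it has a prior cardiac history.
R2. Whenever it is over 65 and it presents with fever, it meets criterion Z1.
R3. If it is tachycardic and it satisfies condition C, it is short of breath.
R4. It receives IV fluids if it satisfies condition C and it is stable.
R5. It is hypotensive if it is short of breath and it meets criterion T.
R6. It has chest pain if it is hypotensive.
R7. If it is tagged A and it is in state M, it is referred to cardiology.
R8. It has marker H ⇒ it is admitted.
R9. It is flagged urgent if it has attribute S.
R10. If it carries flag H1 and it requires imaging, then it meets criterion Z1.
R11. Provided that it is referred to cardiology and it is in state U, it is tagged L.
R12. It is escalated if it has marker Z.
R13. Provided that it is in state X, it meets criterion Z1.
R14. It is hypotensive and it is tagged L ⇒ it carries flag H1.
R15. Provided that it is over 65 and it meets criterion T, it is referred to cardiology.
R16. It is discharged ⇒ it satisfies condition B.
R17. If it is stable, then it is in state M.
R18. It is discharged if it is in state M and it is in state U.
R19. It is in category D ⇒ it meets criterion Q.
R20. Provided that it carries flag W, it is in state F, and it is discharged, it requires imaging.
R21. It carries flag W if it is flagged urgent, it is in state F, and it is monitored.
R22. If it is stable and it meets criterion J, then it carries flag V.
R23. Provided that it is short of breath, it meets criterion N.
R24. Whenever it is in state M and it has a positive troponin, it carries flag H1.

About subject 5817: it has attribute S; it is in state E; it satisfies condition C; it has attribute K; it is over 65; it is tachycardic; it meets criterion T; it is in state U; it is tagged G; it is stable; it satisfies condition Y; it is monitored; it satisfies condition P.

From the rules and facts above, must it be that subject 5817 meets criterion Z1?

Forward chaining from the given facts derives: is short of breath, receives IV fluids, is hypotensive, has chest pain, is flagged urgent, is referred to cardiology, is in state M, is discharged, meets criterion N, is tagged L, carries flag H1, satisfies condition B.
Rules concluding "it meets criterion Z1": R2 needs "it presents with fever"; R10 needs "it requires imaging"; R13 needs "it is in state X" — none of these are established.

No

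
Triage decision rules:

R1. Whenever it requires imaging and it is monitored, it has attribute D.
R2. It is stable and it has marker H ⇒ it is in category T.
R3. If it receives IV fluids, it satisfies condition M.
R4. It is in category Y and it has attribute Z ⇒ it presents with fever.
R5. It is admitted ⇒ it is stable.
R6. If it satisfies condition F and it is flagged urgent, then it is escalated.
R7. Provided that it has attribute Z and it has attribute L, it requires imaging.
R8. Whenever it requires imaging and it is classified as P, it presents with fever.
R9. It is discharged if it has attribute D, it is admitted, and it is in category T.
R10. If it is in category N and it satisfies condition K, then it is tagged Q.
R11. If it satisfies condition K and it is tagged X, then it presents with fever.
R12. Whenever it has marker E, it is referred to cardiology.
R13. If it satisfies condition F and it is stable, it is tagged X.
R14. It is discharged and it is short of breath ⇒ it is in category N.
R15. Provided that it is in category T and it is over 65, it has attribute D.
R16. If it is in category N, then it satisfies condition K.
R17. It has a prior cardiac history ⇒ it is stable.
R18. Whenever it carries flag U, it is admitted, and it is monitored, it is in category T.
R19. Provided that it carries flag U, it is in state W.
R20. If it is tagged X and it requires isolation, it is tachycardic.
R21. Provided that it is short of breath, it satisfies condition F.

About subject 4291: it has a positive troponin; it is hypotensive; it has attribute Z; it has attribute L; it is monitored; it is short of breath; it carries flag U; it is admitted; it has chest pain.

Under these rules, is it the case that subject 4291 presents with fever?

Yes

By R5 (it is admitted): it is stable.
By R7 (it has attribute Z, it has attribute L): it requires imaging.
By R18 (it carries flag U, it is admitted, it is monitored): it is in category T.
By R21 (it is short of breath): it satisfies condition F.
By R1 (it requires imaging, it is monitored): it has attribute D.
By R9 (it has attribute D, it is admitted, it is in category T): it is discharged.
By R13 (it satisfies condition F, it is stable): it is tagged X.
By R14 (it is discharged, it is short of breath): it is in category N.
By R16 (it is in category N): it satisfies condition K.
By R11 (it satisfies condition K, it is tagged X): it presents with fever.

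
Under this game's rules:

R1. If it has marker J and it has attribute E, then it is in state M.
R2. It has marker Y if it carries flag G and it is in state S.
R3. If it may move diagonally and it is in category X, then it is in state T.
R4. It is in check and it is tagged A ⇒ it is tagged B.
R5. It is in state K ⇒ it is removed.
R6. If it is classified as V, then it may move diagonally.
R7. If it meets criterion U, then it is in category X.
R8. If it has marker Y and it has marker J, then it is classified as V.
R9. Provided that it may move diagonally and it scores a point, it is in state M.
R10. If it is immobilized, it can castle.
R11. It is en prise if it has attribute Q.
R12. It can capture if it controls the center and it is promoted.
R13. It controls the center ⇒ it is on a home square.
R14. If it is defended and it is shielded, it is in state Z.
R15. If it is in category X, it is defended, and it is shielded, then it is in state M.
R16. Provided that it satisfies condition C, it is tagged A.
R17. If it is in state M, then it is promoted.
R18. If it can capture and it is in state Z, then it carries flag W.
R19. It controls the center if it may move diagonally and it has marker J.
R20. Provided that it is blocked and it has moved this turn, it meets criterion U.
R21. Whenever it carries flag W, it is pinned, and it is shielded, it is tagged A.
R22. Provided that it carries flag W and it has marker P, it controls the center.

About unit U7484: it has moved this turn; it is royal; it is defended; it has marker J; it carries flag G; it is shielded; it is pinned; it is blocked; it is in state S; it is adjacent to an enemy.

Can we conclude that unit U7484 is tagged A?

Yes

By R2 (it carries flag G, it is in state S): it has marker Y.
By R8 (it has marker Y, it has marker J): it is classified as V.
By R14 (it is defended, it is shielded): it is in state Z.
By R20 (it is blocked, it has moved this turn): it meets criterion U.
By R6 (it is classified as V): it may move diagonally.
By R7 (it meets criterion U): it is in category X.
By R15 (it is in category X, it is defended, it is shielded): it is in state M.
By R17 (it is in state M): it is promoted.
By R19 (it may move diagonally, it has marker J): it controls the center.
By R12 (it controls the center, it is promoted): it can capture.
By R18 (it can capture, it is in state Z): it carries flag W.
By R21 (it carries flag W, it is pinned, it is shielded): it is tagged A.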